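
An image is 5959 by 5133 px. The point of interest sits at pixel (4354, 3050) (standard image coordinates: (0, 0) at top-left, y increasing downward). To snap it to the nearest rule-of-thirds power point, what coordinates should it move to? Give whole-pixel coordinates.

(3973, 3422)

Third lines: x ∈ {1986, 3973}, y ∈ {1711, 3422}.
4354 is closer to x = 3973; 3050 is closer to y = 3422.
So the nearest intersection is the lower-right power point.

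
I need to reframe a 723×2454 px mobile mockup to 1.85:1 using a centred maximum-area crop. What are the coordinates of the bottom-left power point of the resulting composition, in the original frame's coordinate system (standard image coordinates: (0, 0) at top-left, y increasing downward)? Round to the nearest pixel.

(241, 1292)

723/2454 < 1.85/1, so the 1.85:1 crop keeps the full width 723 and trims height to 723 × 1/1.85 = 390.81 px.
Top offset = (2454 − 390.81)/2 = 1031.59 px; left offset = 0.
Bottom-left is one-third across and two-thirds down within the crop:
x = 0.00 + 1 × 723.00/3 ≈ 241; y = 1031.59 + 2 × 390.81/3 ≈ 1292.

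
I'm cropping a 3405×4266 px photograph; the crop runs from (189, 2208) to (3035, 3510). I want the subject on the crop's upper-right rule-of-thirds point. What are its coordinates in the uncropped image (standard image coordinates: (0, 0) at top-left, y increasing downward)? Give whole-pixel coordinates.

x = 2086 px, y = 2642 px

Crop width = 3035 − 189 = 2846 px; one third is 948.67 px.
Crop height = 3510 − 2208 = 1302 px; one third is 434.00 px.
The upper-right point is two-thirds across and one-third down within the crop:
x = 189 + 2 × 948.67 ≈ 2086; y = 2208 + 1 × 434.00 ≈ 2642.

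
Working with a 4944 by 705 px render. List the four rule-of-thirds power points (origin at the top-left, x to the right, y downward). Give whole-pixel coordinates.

(1648, 235), (3296, 235), (1648, 470), (3296, 470)

One third of 4944 is 1648; one third of 705 is 235.
Vertical third lines at x = 1648 and x = 3296; horizontal third lines at y = 235 and y = 470.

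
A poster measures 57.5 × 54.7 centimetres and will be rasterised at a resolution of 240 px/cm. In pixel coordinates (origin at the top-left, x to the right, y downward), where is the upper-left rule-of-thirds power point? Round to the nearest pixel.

In pixels the canvas is 57.5 × 240 = 13800 wide and 54.7 × 240 = 13128 tall.
The upper-left point is one-third across and one-third down:
x = 1 × 13800/3 ≈ 4600; y = 1 × 13128/3 ≈ 4376.

x = 4600 px, y = 4376 px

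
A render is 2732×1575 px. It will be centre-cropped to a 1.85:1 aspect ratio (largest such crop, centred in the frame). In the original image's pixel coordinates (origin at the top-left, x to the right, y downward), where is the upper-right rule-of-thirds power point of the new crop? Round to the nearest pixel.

x = 1821 px, y = 541 px

2732/1575 < 1.85/1, so the 1.85:1 crop keeps the full width 2732 and trims height to 2732 × 1/1.85 = 1476.76 px.
Top offset = (1575 − 1476.76)/2 = 49.12 px; left offset = 0.
Upper-right is two-thirds across and one-third down within the crop:
x = 0.00 + 2 × 2732.00/3 ≈ 1821; y = 49.12 + 1 × 1476.76/3 ≈ 541.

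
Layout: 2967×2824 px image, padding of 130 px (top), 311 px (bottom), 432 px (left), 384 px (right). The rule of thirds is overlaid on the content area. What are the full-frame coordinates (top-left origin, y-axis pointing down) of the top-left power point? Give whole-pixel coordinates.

x = 1149 px, y = 924 px

Content width = 2967 − 432 − 384 = 2151 px; content height = 2824 − 130 − 311 = 2383 px.
Top-left is one-third across and one-third down within the content area.
x = 432 + 1 × 2151/3 = 432 + 717.00 ≈ 1149
y = 130 + 1 × 2383/3 = 130 + 794.33 ≈ 924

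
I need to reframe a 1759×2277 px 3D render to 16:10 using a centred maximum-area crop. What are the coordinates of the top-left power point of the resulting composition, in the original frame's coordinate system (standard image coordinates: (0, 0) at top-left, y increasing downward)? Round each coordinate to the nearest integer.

x = 586 px, y = 955 px

1759/2277 < 16/10, so the 16:10 crop keeps the full width 1759 and trims height to 1759 × 10/16 = 1099.38 px.
Top offset = (2277 − 1099.38)/2 = 588.81 px; left offset = 0.
Top-left is one-third across and one-third down within the crop:
x = 0.00 + 1 × 1759.00/3 ≈ 586; y = 588.81 + 1 × 1099.38/3 ≈ 955.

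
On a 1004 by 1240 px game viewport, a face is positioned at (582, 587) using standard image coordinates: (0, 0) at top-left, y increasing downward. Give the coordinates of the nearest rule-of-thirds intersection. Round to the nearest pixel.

(669, 413)

Third lines: x ∈ {335, 669}, y ∈ {413, 827}.
582 is closer to x = 669; 587 is closer to y = 413.
So the nearest intersection is the upper-right power point.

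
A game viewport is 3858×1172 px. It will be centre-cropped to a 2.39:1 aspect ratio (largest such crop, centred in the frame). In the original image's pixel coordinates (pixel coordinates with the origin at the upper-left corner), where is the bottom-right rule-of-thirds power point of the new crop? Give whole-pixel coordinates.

(2396, 781)

3858/1172 > 2.39/1, so the 2.39:1 crop keeps the full height 1172 and trims width to 1172 × 2.39/1 = 2801.08 px.
Left offset = (3858 − 2801.08)/2 = 528.46 px; top offset = 0.
Bottom-right is two-thirds across and two-thirds down within the crop:
x = 528.46 + 2 × 2801.08/3 ≈ 2396; y = 0.00 + 2 × 1172.00/3 ≈ 781.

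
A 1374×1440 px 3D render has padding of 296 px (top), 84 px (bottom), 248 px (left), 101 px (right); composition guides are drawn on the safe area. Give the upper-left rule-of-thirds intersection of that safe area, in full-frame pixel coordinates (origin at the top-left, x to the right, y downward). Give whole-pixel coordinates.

(590, 649)

Content width = 1374 − 248 − 101 = 1025 px; content height = 1440 − 296 − 84 = 1060 px.
Upper-left is one-third across and one-third down within the safe area.
x = 248 + 1 × 1025/3 = 248 + 341.67 ≈ 590
y = 296 + 1 × 1060/3 = 296 + 353.33 ≈ 649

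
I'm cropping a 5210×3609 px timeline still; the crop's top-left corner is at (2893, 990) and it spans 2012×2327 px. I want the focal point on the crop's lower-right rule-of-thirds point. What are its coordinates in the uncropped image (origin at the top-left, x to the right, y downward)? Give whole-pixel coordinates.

x = 4234 px, y = 2541 px

One third of the crop width 2012 is 670.67 px.
One third of the crop height 2327 is 775.67 px.
The lower-right point is two-thirds across and two-thirds down within the crop:
x = 2893 + 2 × 670.67 ≈ 4234; y = 990 + 2 × 775.67 ≈ 2541.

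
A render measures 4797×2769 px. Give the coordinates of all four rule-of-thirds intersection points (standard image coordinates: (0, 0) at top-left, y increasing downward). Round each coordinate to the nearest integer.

(1599, 923), (3198, 923), (1599, 1846), (3198, 1846)

One third of 4797 is 1599; one third of 2769 is 923.
Vertical third lines at x = 1599 and x = 3198; horizontal third lines at y = 923 and y = 1846.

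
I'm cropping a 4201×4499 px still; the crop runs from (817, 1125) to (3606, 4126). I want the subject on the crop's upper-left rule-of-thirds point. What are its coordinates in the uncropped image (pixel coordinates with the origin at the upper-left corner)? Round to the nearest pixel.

x = 1747 px, y = 2125 px

Crop width = 3606 − 817 = 2789 px; one third is 929.67 px.
Crop height = 4126 − 1125 = 3001 px; one third is 1000.33 px.
The upper-left point is one-third across and one-third down within the crop:
x = 817 + 1 × 929.67 ≈ 1747; y = 1125 + 1 × 1000.33 ≈ 2125.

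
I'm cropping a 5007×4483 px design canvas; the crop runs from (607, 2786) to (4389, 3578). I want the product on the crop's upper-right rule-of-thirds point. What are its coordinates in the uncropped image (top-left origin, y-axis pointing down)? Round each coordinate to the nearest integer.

Crop width = 4389 − 607 = 3782 px; one third is 1260.67 px.
Crop height = 3578 − 2786 = 792 px; one third is 264.00 px.
The upper-right point is two-thirds across and one-third down within the crop:
x = 607 + 2 × 1260.67 ≈ 3128; y = 2786 + 1 × 264.00 ≈ 3050.

(3128, 3050)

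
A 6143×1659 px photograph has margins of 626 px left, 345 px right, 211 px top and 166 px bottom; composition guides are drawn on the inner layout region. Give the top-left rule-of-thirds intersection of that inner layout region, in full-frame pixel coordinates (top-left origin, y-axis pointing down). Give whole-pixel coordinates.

Content width = 6143 − 626 − 345 = 5172 px; content height = 1659 − 211 − 166 = 1282 px.
Top-left is one-third across and one-third down within the inner layout region.
x = 626 + 1 × 5172/3 = 626 + 1724.00 ≈ 2350
y = 211 + 1 × 1282/3 = 211 + 427.33 ≈ 638

(2350, 638)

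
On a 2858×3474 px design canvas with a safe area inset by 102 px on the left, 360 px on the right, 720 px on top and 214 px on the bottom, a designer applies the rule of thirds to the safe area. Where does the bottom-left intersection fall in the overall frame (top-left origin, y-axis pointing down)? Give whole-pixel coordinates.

Content width = 2858 − 102 − 360 = 2396 px; content height = 3474 − 720 − 214 = 2540 px.
Bottom-left is one-third across and two-thirds down within the safe area.
x = 102 + 1 × 2396/3 = 102 + 798.67 ≈ 901
y = 720 + 2 × 2540/3 = 720 + 1693.33 ≈ 2413

(901, 2413)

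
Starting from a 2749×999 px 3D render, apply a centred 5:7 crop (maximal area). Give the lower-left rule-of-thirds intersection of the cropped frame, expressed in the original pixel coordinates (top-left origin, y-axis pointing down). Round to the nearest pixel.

2749/999 > 5/7, so the 5:7 crop keeps the full height 999 and trims width to 999 × 5/7 = 713.57 px.
Left offset = (2749 − 713.57)/2 = 1017.71 px; top offset = 0.
Lower-left is one-third across and two-thirds down within the crop:
x = 1017.71 + 1 × 713.57/3 ≈ 1256; y = 0.00 + 2 × 999.00/3 ≈ 666.

(1256, 666)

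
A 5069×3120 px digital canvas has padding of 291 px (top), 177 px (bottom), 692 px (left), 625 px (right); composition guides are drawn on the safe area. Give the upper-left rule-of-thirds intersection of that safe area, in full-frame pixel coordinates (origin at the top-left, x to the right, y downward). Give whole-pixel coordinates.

Content width = 5069 − 692 − 625 = 3752 px; content height = 3120 − 291 − 177 = 2652 px.
Upper-left is one-third across and one-third down within the safe area.
x = 692 + 1 × 3752/3 = 692 + 1250.67 ≈ 1943
y = 291 + 1 × 2652/3 = 291 + 884.00 ≈ 1175

(1943, 1175)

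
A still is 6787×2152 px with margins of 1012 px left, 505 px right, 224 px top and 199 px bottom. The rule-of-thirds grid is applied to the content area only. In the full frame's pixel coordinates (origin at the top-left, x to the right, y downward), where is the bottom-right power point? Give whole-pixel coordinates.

(4525, 1377)

Content width = 6787 − 1012 − 505 = 5270 px; content height = 2152 − 224 − 199 = 1729 px.
Bottom-right is two-thirds across and two-thirds down within the content area.
x = 1012 + 2 × 5270/3 = 1012 + 3513.33 ≈ 4525
y = 224 + 2 × 1729/3 = 224 + 1152.67 ≈ 1377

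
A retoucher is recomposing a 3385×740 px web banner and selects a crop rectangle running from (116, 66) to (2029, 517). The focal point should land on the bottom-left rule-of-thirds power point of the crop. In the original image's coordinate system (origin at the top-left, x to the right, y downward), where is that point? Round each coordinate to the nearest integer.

Crop width = 2029 − 116 = 1913 px; one third is 637.67 px.
Crop height = 517 − 66 = 451 px; one third is 150.33 px.
The bottom-left point is one-third across and two-thirds down within the crop:
x = 116 + 1 × 637.67 ≈ 754; y = 66 + 2 × 150.33 ≈ 367.

(754, 367)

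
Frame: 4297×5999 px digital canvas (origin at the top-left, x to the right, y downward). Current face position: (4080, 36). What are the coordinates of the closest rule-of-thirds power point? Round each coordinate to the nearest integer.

x = 2865 px, y = 2000 px

Third lines: x ∈ {1432, 2865}, y ∈ {2000, 3999}.
4080 is closer to x = 2865; 36 is closer to y = 2000.
So the nearest intersection is the upper-right power point.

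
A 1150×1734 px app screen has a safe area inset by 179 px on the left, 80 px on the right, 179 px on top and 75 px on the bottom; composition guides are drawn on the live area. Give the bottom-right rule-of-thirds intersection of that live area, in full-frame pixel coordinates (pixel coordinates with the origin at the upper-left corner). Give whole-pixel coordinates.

Content width = 1150 − 179 − 80 = 891 px; content height = 1734 − 179 − 75 = 1480 px.
Bottom-right is two-thirds across and two-thirds down within the live area.
x = 179 + 2 × 891/3 = 179 + 594.00 ≈ 773
y = 179 + 2 × 1480/3 = 179 + 986.67 ≈ 1166

x = 773 px, y = 1166 px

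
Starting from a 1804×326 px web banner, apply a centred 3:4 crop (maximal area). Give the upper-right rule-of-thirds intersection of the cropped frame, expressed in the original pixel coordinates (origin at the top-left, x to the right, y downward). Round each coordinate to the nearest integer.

1804/326 > 3/4, so the 3:4 crop keeps the full height 326 and trims width to 326 × 3/4 = 244.50 px.
Left offset = (1804 − 244.50)/2 = 779.75 px; top offset = 0.
Upper-right is two-thirds across and one-third down within the crop:
x = 779.75 + 2 × 244.50/3 ≈ 943; y = 0.00 + 1 × 326.00/3 ≈ 109.

x = 943 px, y = 109 px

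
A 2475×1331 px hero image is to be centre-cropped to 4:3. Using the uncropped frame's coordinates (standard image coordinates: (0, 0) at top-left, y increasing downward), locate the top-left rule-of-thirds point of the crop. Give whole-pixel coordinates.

(942, 444)

2475/1331 > 4/3, so the 4:3 crop keeps the full height 1331 and trims width to 1331 × 4/3 = 1774.67 px.
Left offset = (2475 − 1774.67)/2 = 350.17 px; top offset = 0.
Top-left is one-third across and one-third down within the crop:
x = 350.17 + 1 × 1774.67/3 ≈ 942; y = 0.00 + 1 × 1331.00/3 ≈ 444.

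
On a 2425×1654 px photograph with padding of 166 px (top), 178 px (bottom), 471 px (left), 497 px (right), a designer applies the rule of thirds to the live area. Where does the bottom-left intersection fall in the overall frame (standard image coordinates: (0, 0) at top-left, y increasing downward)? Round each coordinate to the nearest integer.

x = 957 px, y = 1039 px

Content width = 2425 − 471 − 497 = 1457 px; content height = 1654 − 166 − 178 = 1310 px.
Bottom-left is one-third across and two-thirds down within the live area.
x = 471 + 1 × 1457/3 = 471 + 485.67 ≈ 957
y = 166 + 2 × 1310/3 = 166 + 873.33 ≈ 1039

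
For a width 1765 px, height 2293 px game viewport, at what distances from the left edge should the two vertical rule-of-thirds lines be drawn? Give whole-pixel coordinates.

1765 / 3 = 588.33, so the vertical lines sit at one and two thirds of 1765.

x = 588 px and x = 1177 px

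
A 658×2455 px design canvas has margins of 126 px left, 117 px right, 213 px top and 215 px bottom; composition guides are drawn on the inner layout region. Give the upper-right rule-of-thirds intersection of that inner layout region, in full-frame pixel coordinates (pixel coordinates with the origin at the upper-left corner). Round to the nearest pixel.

x = 403 px, y = 889 px

Content width = 658 − 126 − 117 = 415 px; content height = 2455 − 213 − 215 = 2027 px.
Upper-right is two-thirds across and one-third down within the inner layout region.
x = 126 + 2 × 415/3 = 126 + 276.67 ≈ 403
y = 213 + 1 × 2027/3 = 213 + 675.67 ≈ 889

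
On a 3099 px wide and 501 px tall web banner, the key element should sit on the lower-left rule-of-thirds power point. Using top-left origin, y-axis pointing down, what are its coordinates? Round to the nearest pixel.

(1033, 334)

The lower-left point sits one-third of the way across and two-thirds of the way down.
x = 1 × 3099/3 ≈ 1033; y = 2 × 501/3 ≈ 334.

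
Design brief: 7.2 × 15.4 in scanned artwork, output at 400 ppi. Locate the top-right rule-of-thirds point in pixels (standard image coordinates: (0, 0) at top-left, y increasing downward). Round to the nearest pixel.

In pixels the canvas is 7.2 × 400 = 2880 wide and 15.4 × 400 = 6160 tall.
The top-right point is two-thirds across and one-third down:
x = 2 × 2880/3 ≈ 1920; y = 1 × 6160/3 ≈ 2053.

(1920, 2053)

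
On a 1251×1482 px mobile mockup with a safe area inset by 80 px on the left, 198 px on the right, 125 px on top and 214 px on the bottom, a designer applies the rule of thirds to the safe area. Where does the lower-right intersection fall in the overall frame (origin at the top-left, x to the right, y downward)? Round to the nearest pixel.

x = 729 px, y = 887 px

Content width = 1251 − 80 − 198 = 973 px; content height = 1482 − 125 − 214 = 1143 px.
Lower-right is two-thirds across and two-thirds down within the safe area.
x = 80 + 2 × 973/3 = 80 + 648.67 ≈ 729
y = 125 + 2 × 1143/3 = 125 + 762.00 ≈ 887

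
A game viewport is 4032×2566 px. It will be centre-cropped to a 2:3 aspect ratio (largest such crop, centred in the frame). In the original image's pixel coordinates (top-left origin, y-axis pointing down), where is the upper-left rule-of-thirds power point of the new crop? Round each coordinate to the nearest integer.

(1731, 855)

4032/2566 > 2/3, so the 2:3 crop keeps the full height 2566 and trims width to 2566 × 2/3 = 1710.67 px.
Left offset = (4032 − 1710.67)/2 = 1160.67 px; top offset = 0.
Upper-left is one-third across and one-third down within the crop:
x = 1160.67 + 1 × 1710.67/3 ≈ 1731; y = 0.00 + 1 × 2566.00/3 ≈ 855.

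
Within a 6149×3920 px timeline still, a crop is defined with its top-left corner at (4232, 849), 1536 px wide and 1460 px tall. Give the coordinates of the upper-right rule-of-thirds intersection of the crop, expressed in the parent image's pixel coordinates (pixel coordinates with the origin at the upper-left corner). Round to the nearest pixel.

One third of the crop width 1536 is 512.00 px.
One third of the crop height 1460 is 486.67 px.
The upper-right point is two-thirds across and one-third down within the crop:
x = 4232 + 2 × 512.00 ≈ 5256; y = 849 + 1 × 486.67 ≈ 1336.

x = 5256 px, y = 1336 px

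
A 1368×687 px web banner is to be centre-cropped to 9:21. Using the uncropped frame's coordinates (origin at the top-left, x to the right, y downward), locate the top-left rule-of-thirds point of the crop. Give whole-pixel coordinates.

1368/687 > 9/21, so the 9:21 crop keeps the full height 687 and trims width to 687 × 9/21 = 294.43 px.
Left offset = (1368 − 294.43)/2 = 536.79 px; top offset = 0.
Top-left is one-third across and one-third down within the crop:
x = 536.79 + 1 × 294.43/3 ≈ 635; y = 0.00 + 1 × 687.00/3 ≈ 229.

x = 635 px, y = 229 px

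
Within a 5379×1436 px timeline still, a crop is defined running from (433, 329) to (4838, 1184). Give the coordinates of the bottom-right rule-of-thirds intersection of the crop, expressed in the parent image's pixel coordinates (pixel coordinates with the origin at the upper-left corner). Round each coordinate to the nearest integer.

Crop width = 4838 − 433 = 4405 px; one third is 1468.33 px.
Crop height = 1184 − 329 = 855 px; one third is 285.00 px.
The bottom-right point is two-thirds across and two-thirds down within the crop:
x = 433 + 2 × 1468.33 ≈ 3370; y = 329 + 2 × 285.00 ≈ 899.

(3370, 899)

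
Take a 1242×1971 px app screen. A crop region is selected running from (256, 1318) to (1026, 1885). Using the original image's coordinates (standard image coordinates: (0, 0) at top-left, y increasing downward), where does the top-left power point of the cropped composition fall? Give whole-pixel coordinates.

Crop width = 1026 − 256 = 770 px; one third is 256.67 px.
Crop height = 1885 − 1318 = 567 px; one third is 189.00 px.
The top-left point is one-third across and one-third down within the crop:
x = 256 + 1 × 256.67 ≈ 513; y = 1318 + 1 × 189.00 ≈ 1507.

x = 513 px, y = 1507 px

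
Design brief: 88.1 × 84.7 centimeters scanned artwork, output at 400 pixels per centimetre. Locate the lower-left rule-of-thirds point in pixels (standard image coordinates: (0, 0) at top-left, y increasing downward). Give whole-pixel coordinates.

(11747, 22587)

In pixels the canvas is 88.1 × 400 = 35240 wide and 84.7 × 400 = 33880 tall.
The lower-left point is one-third across and two-thirds down:
x = 1 × 35240/3 ≈ 11747; y = 2 × 33880/3 ≈ 22587.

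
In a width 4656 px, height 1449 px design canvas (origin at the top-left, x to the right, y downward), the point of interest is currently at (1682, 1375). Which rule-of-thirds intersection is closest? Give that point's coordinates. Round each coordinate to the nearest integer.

Third lines: x ∈ {1552, 3104}, y ∈ {483, 966}.
1682 is closer to x = 1552; 1375 is closer to y = 966.
So the nearest intersection is the lower-left power point.

(1552, 966)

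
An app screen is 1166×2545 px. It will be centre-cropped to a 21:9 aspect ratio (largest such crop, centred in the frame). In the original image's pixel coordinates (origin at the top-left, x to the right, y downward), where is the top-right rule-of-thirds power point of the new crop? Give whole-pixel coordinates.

(777, 1189)

1166/2545 < 21/9, so the 21:9 crop keeps the full width 1166 and trims height to 1166 × 9/21 = 499.71 px.
Top offset = (2545 − 499.71)/2 = 1022.64 px; left offset = 0.
Top-right is two-thirds across and one-third down within the crop:
x = 0.00 + 2 × 1166.00/3 ≈ 777; y = 1022.64 + 1 × 499.71/3 ≈ 1189.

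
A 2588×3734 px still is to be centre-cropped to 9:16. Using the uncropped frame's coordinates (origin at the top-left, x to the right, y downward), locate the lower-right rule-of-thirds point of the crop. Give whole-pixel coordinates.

(1644, 2489)

2588/3734 > 9/16, so the 9:16 crop keeps the full height 3734 and trims width to 3734 × 9/16 = 2100.38 px.
Left offset = (2588 − 2100.38)/2 = 243.81 px; top offset = 0.
Lower-right is two-thirds across and two-thirds down within the crop:
x = 243.81 + 2 × 2100.38/3 ≈ 1644; y = 0.00 + 2 × 3734.00/3 ≈ 2489.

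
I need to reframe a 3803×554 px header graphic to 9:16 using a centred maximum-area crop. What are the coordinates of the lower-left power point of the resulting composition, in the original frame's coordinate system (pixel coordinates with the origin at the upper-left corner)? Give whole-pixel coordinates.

x = 1850 px, y = 369 px

3803/554 > 9/16, so the 9:16 crop keeps the full height 554 and trims width to 554 × 9/16 = 311.62 px.
Left offset = (3803 − 311.62)/2 = 1745.69 px; top offset = 0.
Lower-left is one-third across and two-thirds down within the crop:
x = 1745.69 + 1 × 311.62/3 ≈ 1850; y = 0.00 + 2 × 554.00/3 ≈ 369.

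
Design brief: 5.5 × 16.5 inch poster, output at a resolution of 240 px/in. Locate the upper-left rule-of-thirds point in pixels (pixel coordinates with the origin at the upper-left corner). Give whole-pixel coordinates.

(440, 1320)

In pixels the canvas is 5.5 × 240 = 1320 wide and 16.5 × 240 = 3960 tall.
The upper-left point is one-third across and one-third down:
x = 1 × 1320/3 ≈ 440; y = 1 × 3960/3 ≈ 1320.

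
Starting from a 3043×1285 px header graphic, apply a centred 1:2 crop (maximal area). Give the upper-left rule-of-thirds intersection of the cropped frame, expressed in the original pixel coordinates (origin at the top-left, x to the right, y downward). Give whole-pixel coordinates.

(1414, 428)

3043/1285 > 1/2, so the 1:2 crop keeps the full height 1285 and trims width to 1285 × 1/2 = 642.50 px.
Left offset = (3043 − 642.50)/2 = 1200.25 px; top offset = 0.
Upper-left is one-third across and one-third down within the crop:
x = 1200.25 + 1 × 642.50/3 ≈ 1414; y = 0.00 + 1 × 1285.00/3 ≈ 428.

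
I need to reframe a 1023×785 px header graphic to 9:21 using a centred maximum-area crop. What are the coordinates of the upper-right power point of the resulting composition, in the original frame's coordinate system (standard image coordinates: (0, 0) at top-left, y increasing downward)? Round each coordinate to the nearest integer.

1023/785 > 9/21, so the 9:21 crop keeps the full height 785 and trims width to 785 × 9/21 = 336.43 px.
Left offset = (1023 − 336.43)/2 = 343.29 px; top offset = 0.
Upper-right is two-thirds across and one-third down within the crop:
x = 343.29 + 2 × 336.43/3 ≈ 568; y = 0.00 + 1 × 785.00/3 ≈ 262.

(568, 262)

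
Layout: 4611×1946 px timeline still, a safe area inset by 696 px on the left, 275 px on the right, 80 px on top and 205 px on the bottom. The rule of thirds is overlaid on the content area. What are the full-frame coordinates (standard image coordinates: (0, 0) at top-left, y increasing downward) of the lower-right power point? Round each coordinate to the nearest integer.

x = 3123 px, y = 1187 px

Content width = 4611 − 696 − 275 = 3640 px; content height = 1946 − 80 − 205 = 1661 px.
Lower-right is two-thirds across and two-thirds down within the content area.
x = 696 + 2 × 3640/3 = 696 + 2426.67 ≈ 3123
y = 80 + 2 × 1661/3 = 80 + 1107.33 ≈ 1187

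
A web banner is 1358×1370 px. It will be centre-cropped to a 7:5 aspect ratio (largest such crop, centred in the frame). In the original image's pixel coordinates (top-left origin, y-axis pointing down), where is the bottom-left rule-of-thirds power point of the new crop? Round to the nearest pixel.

(453, 847)

1358/1370 < 7/5, so the 7:5 crop keeps the full width 1358 and trims height to 1358 × 5/7 = 970.00 px.
Top offset = (1370 − 970.00)/2 = 200.00 px; left offset = 0.
Bottom-left is one-third across and two-thirds down within the crop:
x = 0.00 + 1 × 1358.00/3 ≈ 453; y = 200.00 + 2 × 970.00/3 ≈ 847.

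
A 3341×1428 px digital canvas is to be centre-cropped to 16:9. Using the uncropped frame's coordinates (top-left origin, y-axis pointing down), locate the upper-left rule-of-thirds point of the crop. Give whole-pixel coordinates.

3341/1428 > 16/9, so the 16:9 crop keeps the full height 1428 and trims width to 1428 × 16/9 = 2538.67 px.
Left offset = (3341 − 2538.67)/2 = 401.17 px; top offset = 0.
Upper-left is one-third across and one-third down within the crop:
x = 401.17 + 1 × 2538.67/3 ≈ 1247; y = 0.00 + 1 × 1428.00/3 ≈ 476.

x = 1247 px, y = 476 px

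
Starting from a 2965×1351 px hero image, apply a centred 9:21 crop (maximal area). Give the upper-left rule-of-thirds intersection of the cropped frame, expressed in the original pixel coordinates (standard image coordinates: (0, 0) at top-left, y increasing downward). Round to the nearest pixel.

x = 1386 px, y = 450 px

2965/1351 > 9/21, so the 9:21 crop keeps the full height 1351 and trims width to 1351 × 9/21 = 579.00 px.
Left offset = (2965 − 579.00)/2 = 1193.00 px; top offset = 0.
Upper-left is one-third across and one-third down within the crop:
x = 1193.00 + 1 × 579.00/3 ≈ 1386; y = 0.00 + 1 × 1351.00/3 ≈ 450.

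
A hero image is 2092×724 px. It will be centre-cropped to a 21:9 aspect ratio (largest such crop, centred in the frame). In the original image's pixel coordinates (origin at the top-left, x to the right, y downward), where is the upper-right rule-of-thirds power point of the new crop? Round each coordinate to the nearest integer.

(1328, 241)

2092/724 > 21/9, so the 21:9 crop keeps the full height 724 and trims width to 724 × 21/9 = 1689.33 px.
Left offset = (2092 − 1689.33)/2 = 201.33 px; top offset = 0.
Upper-right is two-thirds across and one-third down within the crop:
x = 201.33 + 2 × 1689.33/3 ≈ 1328; y = 0.00 + 1 × 724.00/3 ≈ 241.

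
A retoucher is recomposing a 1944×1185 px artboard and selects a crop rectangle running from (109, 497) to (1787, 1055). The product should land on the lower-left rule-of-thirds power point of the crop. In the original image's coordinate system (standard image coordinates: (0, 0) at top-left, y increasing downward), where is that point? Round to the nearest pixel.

Crop width = 1787 − 109 = 1678 px; one third is 559.33 px.
Crop height = 1055 − 497 = 558 px; one third is 186.00 px.
The lower-left point is one-third across and two-thirds down within the crop:
x = 109 + 1 × 559.33 ≈ 668; y = 497 + 2 × 186.00 ≈ 869.

(668, 869)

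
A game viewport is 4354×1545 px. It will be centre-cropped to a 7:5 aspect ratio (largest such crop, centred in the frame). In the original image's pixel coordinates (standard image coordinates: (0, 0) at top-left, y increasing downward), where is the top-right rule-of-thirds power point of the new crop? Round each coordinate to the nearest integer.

4354/1545 > 7/5, so the 7:5 crop keeps the full height 1545 and trims width to 1545 × 7/5 = 2163.00 px.
Left offset = (4354 − 2163.00)/2 = 1095.50 px; top offset = 0.
Top-right is two-thirds across and one-third down within the crop:
x = 1095.50 + 2 × 2163.00/3 ≈ 2538; y = 0.00 + 1 × 1545.00/3 ≈ 515.

(2538, 515)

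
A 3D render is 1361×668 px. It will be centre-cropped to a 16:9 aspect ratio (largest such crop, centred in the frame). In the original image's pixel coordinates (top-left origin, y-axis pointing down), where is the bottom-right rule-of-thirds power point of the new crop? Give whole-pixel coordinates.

x = 878 px, y = 445 px

1361/668 > 16/9, so the 16:9 crop keeps the full height 668 and trims width to 668 × 16/9 = 1187.56 px.
Left offset = (1361 − 1187.56)/2 = 86.72 px; top offset = 0.
Bottom-right is two-thirds across and two-thirds down within the crop:
x = 86.72 + 2 × 1187.56/3 ≈ 878; y = 0.00 + 2 × 668.00/3 ≈ 445.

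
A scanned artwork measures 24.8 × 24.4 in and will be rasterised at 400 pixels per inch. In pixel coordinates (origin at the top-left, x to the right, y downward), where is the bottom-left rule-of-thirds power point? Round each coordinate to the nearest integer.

x = 3307 px, y = 6507 px

In pixels the canvas is 24.8 × 400 = 9920 wide and 24.4 × 400 = 9760 tall.
The bottom-left point is one-third across and two-thirds down:
x = 1 × 9920/3 ≈ 3307; y = 2 × 9760/3 ≈ 6507.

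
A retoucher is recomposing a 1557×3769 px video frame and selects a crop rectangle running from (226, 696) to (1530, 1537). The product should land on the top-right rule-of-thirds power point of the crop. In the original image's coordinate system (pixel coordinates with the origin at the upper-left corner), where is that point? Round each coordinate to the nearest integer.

(1095, 976)

Crop width = 1530 − 226 = 1304 px; one third is 434.67 px.
Crop height = 1537 − 696 = 841 px; one third is 280.33 px.
The top-right point is two-thirds across and one-third down within the crop:
x = 226 + 2 × 434.67 ≈ 1095; y = 696 + 1 × 280.33 ≈ 976.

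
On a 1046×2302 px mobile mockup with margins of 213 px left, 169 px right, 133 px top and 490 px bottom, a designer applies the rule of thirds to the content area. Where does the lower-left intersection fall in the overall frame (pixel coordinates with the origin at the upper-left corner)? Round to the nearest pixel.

x = 434 px, y = 1252 px

Content width = 1046 − 213 − 169 = 664 px; content height = 2302 − 133 − 490 = 1679 px.
Lower-left is one-third across and two-thirds down within the content area.
x = 213 + 1 × 664/3 = 213 + 221.33 ≈ 434
y = 133 + 2 × 1679/3 = 133 + 1119.33 ≈ 1252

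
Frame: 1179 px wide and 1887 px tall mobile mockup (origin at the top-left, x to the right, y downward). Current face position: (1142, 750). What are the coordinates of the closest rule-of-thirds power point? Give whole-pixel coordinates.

x = 786 px, y = 629 px

Third lines: x ∈ {393, 786}, y ∈ {629, 1258}.
1142 is closer to x = 786; 750 is closer to y = 629.
So the nearest intersection is the upper-right power point.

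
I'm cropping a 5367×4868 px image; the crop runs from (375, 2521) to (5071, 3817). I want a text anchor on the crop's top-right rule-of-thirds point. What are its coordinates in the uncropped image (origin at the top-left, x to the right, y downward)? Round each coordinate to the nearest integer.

(3506, 2953)

Crop width = 5071 − 375 = 4696 px; one third is 1565.33 px.
Crop height = 3817 − 2521 = 1296 px; one third is 432.00 px.
The top-right point is two-thirds across and one-third down within the crop:
x = 375 + 2 × 1565.33 ≈ 3506; y = 2521 + 1 × 432.00 ≈ 2953.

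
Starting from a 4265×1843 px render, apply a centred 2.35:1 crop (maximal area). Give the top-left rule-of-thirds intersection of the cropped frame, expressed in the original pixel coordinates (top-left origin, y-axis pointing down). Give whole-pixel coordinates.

4265/1843 < 2.35/1, so the 2.35:1 crop keeps the full width 4265 and trims height to 4265 × 1/2.35 = 1814.89 px.
Top offset = (1843 − 1814.89)/2 = 14.05 px; left offset = 0.
Top-left is one-third across and one-third down within the crop:
x = 0.00 + 1 × 4265.00/3 ≈ 1422; y = 14.05 + 1 × 1814.89/3 ≈ 619.

(1422, 619)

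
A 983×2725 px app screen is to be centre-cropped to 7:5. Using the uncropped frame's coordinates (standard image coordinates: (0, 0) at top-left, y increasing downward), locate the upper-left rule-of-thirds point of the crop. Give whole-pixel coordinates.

983/2725 < 7/5, so the 7:5 crop keeps the full width 983 and trims height to 983 × 5/7 = 702.14 px.
Top offset = (2725 − 702.14)/2 = 1011.43 px; left offset = 0.
Upper-left is one-third across and one-third down within the crop:
x = 0.00 + 1 × 983.00/3 ≈ 328; y = 1011.43 + 1 × 702.14/3 ≈ 1245.

x = 328 px, y = 1245 px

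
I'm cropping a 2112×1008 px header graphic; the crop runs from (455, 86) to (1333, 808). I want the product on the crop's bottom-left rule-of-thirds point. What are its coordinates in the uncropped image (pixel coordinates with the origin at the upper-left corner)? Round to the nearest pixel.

x = 748 px, y = 567 px

Crop width = 1333 − 455 = 878 px; one third is 292.67 px.
Crop height = 808 − 86 = 722 px; one third is 240.67 px.
The bottom-left point is one-third across and two-thirds down within the crop:
x = 455 + 1 × 292.67 ≈ 748; y = 86 + 2 × 240.67 ≈ 567.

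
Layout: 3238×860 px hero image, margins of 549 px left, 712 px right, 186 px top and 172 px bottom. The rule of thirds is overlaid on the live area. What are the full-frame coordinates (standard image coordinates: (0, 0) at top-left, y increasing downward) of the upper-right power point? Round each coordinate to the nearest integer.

(1867, 353)

Content width = 3238 − 549 − 712 = 1977 px; content height = 860 − 186 − 172 = 502 px.
Upper-right is two-thirds across and one-third down within the live area.
x = 549 + 2 × 1977/3 = 549 + 1318.00 ≈ 1867
y = 186 + 1 × 502/3 = 186 + 167.33 ≈ 353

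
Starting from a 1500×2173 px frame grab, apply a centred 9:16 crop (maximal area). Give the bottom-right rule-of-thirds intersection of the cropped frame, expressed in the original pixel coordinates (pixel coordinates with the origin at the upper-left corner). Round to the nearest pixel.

x = 954 px, y = 1449 px

1500/2173 > 9/16, so the 9:16 crop keeps the full height 2173 and trims width to 2173 × 9/16 = 1222.31 px.
Left offset = (1500 − 1222.31)/2 = 138.84 px; top offset = 0.
Bottom-right is two-thirds across and two-thirds down within the crop:
x = 138.84 + 2 × 1222.31/3 ≈ 954; y = 0.00 + 2 × 2173.00/3 ≈ 1449.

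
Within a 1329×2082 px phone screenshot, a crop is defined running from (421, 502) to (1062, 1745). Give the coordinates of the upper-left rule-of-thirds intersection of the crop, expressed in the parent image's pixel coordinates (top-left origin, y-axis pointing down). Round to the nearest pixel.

Crop width = 1062 − 421 = 641 px; one third is 213.67 px.
Crop height = 1745 − 502 = 1243 px; one third is 414.33 px.
The upper-left point is one-third across and one-third down within the crop:
x = 421 + 1 × 213.67 ≈ 635; y = 502 + 1 × 414.33 ≈ 916.

(635, 916)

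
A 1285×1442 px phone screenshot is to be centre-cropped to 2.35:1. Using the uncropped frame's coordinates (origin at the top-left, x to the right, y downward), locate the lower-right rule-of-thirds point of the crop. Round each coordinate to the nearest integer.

x = 857 px, y = 812 px

1285/1442 < 2.35/1, so the 2.35:1 crop keeps the full width 1285 and trims height to 1285 × 1/2.35 = 546.81 px.
Top offset = (1442 − 546.81)/2 = 447.60 px; left offset = 0.
Lower-right is two-thirds across and two-thirds down within the crop:
x = 0.00 + 2 × 1285.00/3 ≈ 857; y = 447.60 + 2 × 546.81/3 ≈ 812.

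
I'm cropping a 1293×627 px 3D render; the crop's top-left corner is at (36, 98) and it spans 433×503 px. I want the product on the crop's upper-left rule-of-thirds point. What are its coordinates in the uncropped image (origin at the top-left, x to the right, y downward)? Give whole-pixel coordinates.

One third of the crop width 433 is 144.33 px.
One third of the crop height 503 is 167.67 px.
The upper-left point is one-third across and one-third down within the crop:
x = 36 + 1 × 144.33 ≈ 180; y = 98 + 1 × 167.67 ≈ 266.

(180, 266)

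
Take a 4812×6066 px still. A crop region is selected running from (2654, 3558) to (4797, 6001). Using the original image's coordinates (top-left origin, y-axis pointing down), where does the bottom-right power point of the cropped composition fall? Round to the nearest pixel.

Crop width = 4797 − 2654 = 2143 px; one third is 714.33 px.
Crop height = 6001 − 3558 = 2443 px; one third is 814.33 px.
The bottom-right point is two-thirds across and two-thirds down within the crop:
x = 2654 + 2 × 714.33 ≈ 4083; y = 3558 + 2 × 814.33 ≈ 5187.

x = 4083 px, y = 5187 px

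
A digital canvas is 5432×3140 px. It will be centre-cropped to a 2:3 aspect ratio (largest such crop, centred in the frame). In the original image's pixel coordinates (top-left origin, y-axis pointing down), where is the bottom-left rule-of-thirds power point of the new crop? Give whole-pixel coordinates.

5432/3140 > 2/3, so the 2:3 crop keeps the full height 3140 and trims width to 3140 × 2/3 = 2093.33 px.
Left offset = (5432 − 2093.33)/2 = 1669.33 px; top offset = 0.
Bottom-left is one-third across and two-thirds down within the crop:
x = 1669.33 + 1 × 2093.33/3 ≈ 2367; y = 0.00 + 2 × 3140.00/3 ≈ 2093.

(2367, 2093)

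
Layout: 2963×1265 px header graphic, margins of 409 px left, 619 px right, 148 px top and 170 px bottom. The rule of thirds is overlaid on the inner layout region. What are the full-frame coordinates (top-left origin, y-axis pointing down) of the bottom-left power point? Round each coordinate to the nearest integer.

(1054, 779)

Content width = 2963 − 409 − 619 = 1935 px; content height = 1265 − 148 − 170 = 947 px.
Bottom-left is one-third across and two-thirds down within the inner layout region.
x = 409 + 1 × 1935/3 = 409 + 645.00 ≈ 1054
y = 148 + 2 × 947/3 = 148 + 631.33 ≈ 779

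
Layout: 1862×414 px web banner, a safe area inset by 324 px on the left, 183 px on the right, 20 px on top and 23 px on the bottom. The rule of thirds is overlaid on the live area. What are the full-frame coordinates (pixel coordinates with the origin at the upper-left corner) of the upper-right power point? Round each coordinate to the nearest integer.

(1227, 144)

Content width = 1862 − 324 − 183 = 1355 px; content height = 414 − 20 − 23 = 371 px.
Upper-right is two-thirds across and one-third down within the live area.
x = 324 + 2 × 1355/3 = 324 + 903.33 ≈ 1227
y = 20 + 1 × 371/3 = 20 + 123.67 ≈ 144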